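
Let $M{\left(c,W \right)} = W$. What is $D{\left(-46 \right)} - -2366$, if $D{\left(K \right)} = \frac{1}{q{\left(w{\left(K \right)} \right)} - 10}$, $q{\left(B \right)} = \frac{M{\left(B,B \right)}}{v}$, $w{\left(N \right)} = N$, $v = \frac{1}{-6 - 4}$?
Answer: $\frac{1064701}{450} \approx 2366.0$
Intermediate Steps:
$v = - \frac{1}{10}$ ($v = \frac{1}{-10} = - \frac{1}{10} \approx -0.1$)
$q{\left(B \right)} = - 10 B$ ($q{\left(B \right)} = \frac{B}{- \frac{1}{10}} = B \left(-10\right) = - 10 B$)
$D{\left(K \right)} = \frac{1}{-10 - 10 K}$ ($D{\left(K \right)} = \frac{1}{- 10 K - 10} = \frac{1}{-10 - 10 K}$)
$D{\left(-46 \right)} - -2366 = \frac{1}{10 \left(-1 - -46\right)} - -2366 = \frac{1}{10 \left(-1 + 46\right)} + 2366 = \frac{1}{10 \cdot 45} + 2366 = \frac{1}{10} \cdot \frac{1}{45} + 2366 = \frac{1}{450} + 2366 = \frac{1064701}{450}$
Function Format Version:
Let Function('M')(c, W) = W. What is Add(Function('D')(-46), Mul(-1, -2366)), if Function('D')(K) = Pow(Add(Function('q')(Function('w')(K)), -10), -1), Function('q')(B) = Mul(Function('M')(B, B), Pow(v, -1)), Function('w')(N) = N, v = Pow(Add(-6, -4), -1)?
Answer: Rational(1064701, 450) ≈ 2366.0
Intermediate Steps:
v = Rational(-1, 10) (v = Pow(-10, -1) = Rational(-1, 10) ≈ -0.10000)
Function('q')(B) = Mul(-10, B) (Function('q')(B) = Mul(B, Pow(Rational(-1, 10), -1)) = Mul(B, -10) = Mul(-10, B))
Function('D')(K) = Pow(Add(-10, Mul(-10, K)), -1) (Function('D')(K) = Pow(Add(Mul(-10, K), -10), -1) = Pow(Add(-10, Mul(-10, K)), -1))
Add(Function('D')(-46), Mul(-1, -2366)) = Add(Mul(Rational(1, 10), Pow(Add(-1, Mul(-1, -46)), -1)), Mul(-1, -2366)) = Add(Mul(Rational(1, 10), Pow(Add(-1, 46), -1)), 2366) = Add(Mul(Rational(1, 10), Pow(45, -1)), 2366) = Add(Mul(Rational(1, 10), Rational(1, 45)), 2366) = Add(Rational(1, 450), 2366) = Rational(1064701, 450)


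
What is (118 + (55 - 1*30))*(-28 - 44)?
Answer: -10296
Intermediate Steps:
(118 + (55 - 1*30))*(-28 - 44) = (118 + (55 - 30))*(-72) = (118 + 25)*(-72) = 143*(-72) = -10296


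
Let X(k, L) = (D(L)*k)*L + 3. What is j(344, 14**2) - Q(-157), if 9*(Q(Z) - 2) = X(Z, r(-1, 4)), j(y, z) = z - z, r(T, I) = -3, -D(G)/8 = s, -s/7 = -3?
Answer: 26369/3 ≈ 8789.7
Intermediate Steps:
s = 21 (s = -7*(-3) = 21)
D(G) = -168 (D(G) = -8*21 = -168)
j(y, z) = 0
X(k, L) = 3 - 168*L*k (X(k, L) = (-168*k)*L + 3 = -168*L*k + 3 = 3 - 168*L*k)
Q(Z) = 7/3 + 56*Z (Q(Z) = 2 + (3 - 168*(-3)*Z)/9 = 2 + (3 + 504*Z)/9 = 2 + (1/3 + 56*Z) = 7/3 + 56*Z)
j(344, 14**2) - Q(-157) = 0 - (7/3 + 56*(-157)) = 0 - (7/3 - 8792) = 0 - 1*(-26369/3) = 0 + 26369/3 = 26369/3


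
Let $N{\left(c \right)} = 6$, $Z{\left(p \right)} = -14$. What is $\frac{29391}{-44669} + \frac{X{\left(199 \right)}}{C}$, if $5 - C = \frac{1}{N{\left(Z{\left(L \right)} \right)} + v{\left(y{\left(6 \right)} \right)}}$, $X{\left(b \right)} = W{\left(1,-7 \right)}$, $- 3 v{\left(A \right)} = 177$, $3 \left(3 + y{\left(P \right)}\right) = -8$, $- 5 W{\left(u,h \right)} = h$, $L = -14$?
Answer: $- \frac{169307}{446690} \approx -0.37903$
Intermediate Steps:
$W{\left(u,h \right)} = - \frac{h}{5}$
$y{\left(P \right)} = - \frac{17}{3}$ ($y{\left(P \right)} = -3 + \frac{1}{3} \left(-8\right) = -3 - \frac{8}{3} = - \frac{17}{3}$)
$v{\left(A \right)} = -59$ ($v{\left(A \right)} = \left(- \frac{1}{3}\right) 177 = -59$)
$X{\left(b \right)} = \frac{7}{5}$ ($X{\left(b \right)} = \left(- \frac{1}{5}\right) \left(-7\right) = \frac{7}{5}$)
$C = \frac{266}{53}$ ($C = 5 - \frac{1}{6 - 59} = 5 - \frac{1}{-53} = 5 - - \frac{1}{53} = 5 + \frac{1}{53} = \frac{266}{53} \approx 5.0189$)
$\frac{29391}{-44669} + \frac{X{\left(199 \right)}}{C} = \frac{29391}{-44669} + \frac{7}{5 \cdot \frac{266}{53}} = 29391 \left(- \frac{1}{44669}\right) + \frac{7}{5} \cdot \frac{53}{266} = - \frac{29391}{44669} + \frac{53}{190} = - \frac{169307}{446690}$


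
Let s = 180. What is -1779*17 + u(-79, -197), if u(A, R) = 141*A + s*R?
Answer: -76842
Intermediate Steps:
u(A, R) = 141*A + 180*R
-1779*17 + u(-79, -197) = -1779*17 + (141*(-79) + 180*(-197)) = -30243 + (-11139 - 35460) = -30243 - 46599 = -76842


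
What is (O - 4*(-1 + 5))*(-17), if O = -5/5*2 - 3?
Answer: 357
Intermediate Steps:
O = -5 (O = -5*⅕*2 - 3 = -1*2 - 3 = -2 - 3 = -5)
(O - 4*(-1 + 5))*(-17) = (-5 - 4*(-1 + 5))*(-17) = (-5 - 4*4)*(-17) = (-5 - 16)*(-17) = -21*(-17) = 357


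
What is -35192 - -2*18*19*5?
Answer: -31772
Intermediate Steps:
-35192 - -2*18*19*5 = -35192 - (-36*19)*5 = -35192 - (-684)*5 = -35192 - 1*(-3420) = -35192 + 3420 = -31772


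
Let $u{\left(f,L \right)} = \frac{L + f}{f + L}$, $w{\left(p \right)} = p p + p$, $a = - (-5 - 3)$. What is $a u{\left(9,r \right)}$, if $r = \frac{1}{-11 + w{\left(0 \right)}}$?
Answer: $8$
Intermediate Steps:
$a = 8$ ($a = \left(-1\right) \left(-8\right) = 8$)
$w{\left(p \right)} = p + p^{2}$ ($w{\left(p \right)} = p^{2} + p = p + p^{2}$)
$r = - \frac{1}{11}$ ($r = \frac{1}{-11 + 0 \left(1 + 0\right)} = \frac{1}{-11 + 0 \cdot 1} = \frac{1}{-11 + 0} = \frac{1}{-11} = - \frac{1}{11} \approx -0.090909$)
$u{\left(f,L \right)} = 1$ ($u{\left(f,L \right)} = \frac{L + f}{L + f} = 1$)
$a u{\left(9,r \right)} = 8 \cdot 1 = 8$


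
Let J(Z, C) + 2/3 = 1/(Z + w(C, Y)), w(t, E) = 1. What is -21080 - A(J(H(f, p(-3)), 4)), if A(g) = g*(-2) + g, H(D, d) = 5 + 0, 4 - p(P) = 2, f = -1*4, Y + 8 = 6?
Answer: -42161/2 ≈ -21081.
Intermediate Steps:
Y = -2 (Y = -8 + 6 = -2)
f = -4
p(P) = 2 (p(P) = 4 - 1*2 = 4 - 2 = 2)
H(D, d) = 5
J(Z, C) = -⅔ + 1/(1 + Z) (J(Z, C) = -⅔ + 1/(Z + 1) = -⅔ + 1/(1 + Z))
A(g) = -g (A(g) = -2*g + g = -g)
-21080 - A(J(H(f, p(-3)), 4)) = -21080 - (-1)*(1 - 2*5)/(3*(1 + 5)) = -21080 - (-1)*(⅓)*(1 - 10)/6 = -21080 - (-1)*(⅓)*(⅙)*(-9) = -21080 - (-1)*(-1)/2 = -21080 - 1*½ = -21080 - ½ = -42161/2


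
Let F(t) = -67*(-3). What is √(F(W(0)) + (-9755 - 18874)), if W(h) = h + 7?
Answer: 2*I*√7107 ≈ 168.61*I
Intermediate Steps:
W(h) = 7 + h
F(t) = 201
√(F(W(0)) + (-9755 - 18874)) = √(201 + (-9755 - 18874)) = √(201 - 28629) = √(-28428) = 2*I*√7107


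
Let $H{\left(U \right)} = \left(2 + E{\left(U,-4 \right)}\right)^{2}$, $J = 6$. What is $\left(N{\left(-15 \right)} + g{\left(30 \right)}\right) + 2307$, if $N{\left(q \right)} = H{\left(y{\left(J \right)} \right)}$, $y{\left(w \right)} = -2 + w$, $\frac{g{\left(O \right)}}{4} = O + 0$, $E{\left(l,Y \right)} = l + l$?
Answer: $2527$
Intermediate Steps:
$E{\left(l,Y \right)} = 2 l$
$g{\left(O \right)} = 4 O$ ($g{\left(O \right)} = 4 \left(O + 0\right) = 4 O$)
$H{\left(U \right)} = \left(2 + 2 U\right)^{2}$
$N{\left(q \right)} = 100$ ($N{\left(q \right)} = 4 \left(1 + \left(-2 + 6\right)\right)^{2} = 4 \left(1 + 4\right)^{2} = 4 \cdot 5^{2} = 4 \cdot 25 = 100$)
$\left(N{\left(-15 \right)} + g{\left(30 \right)}\right) + 2307 = \left(100 + 4 \cdot 30\right) + 2307 = \left(100 + 120\right) + 2307 = 220 + 2307 = 2527$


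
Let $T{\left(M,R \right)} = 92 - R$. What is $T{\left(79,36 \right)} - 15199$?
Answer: $-15143$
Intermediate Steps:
$T{\left(79,36 \right)} - 15199 = \left(92 - 36\right) - 15199 = 56 - 15199 = -15143$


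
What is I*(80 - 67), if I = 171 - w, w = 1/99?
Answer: 220064/99 ≈ 2222.9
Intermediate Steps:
w = 1/99 ≈ 0.010101
I = 16928/99 (I = 171 - 1*1/99 = 171 - 1/99 = 16928/99 ≈ 170.99)
I*(80 - 67) = 16928*(80 - 67)/99 = (16928/99)*13 = 220064/99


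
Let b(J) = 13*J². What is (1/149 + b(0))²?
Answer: 1/22201 ≈ 4.5043e-5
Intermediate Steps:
(1/149 + b(0))² = (1/149 + 13*0²)² = (1/149 + 13*0)² = (1/149 + 0)² = (1/149)² = 1/22201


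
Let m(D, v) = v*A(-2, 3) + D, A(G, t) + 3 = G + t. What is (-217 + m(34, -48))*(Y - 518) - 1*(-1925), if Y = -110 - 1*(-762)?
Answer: -9733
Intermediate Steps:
Y = 652 (Y = -110 + 762 = 652)
A(G, t) = -3 + G + t (A(G, t) = -3 + (G + t) = -3 + G + t)
m(D, v) = D - 2*v (m(D, v) = v*(-3 - 2 + 3) + D = v*(-2) + D = -2*v + D = D - 2*v)
(-217 + m(34, -48))*(Y - 518) - 1*(-1925) = (-217 + (34 - 2*(-48)))*(652 - 518) - 1*(-1925) = (-217 + (34 + 96))*134 + 1925 = (-217 + 130)*134 + 1925 = -87*134 + 1925 = -11658 + 1925 = -9733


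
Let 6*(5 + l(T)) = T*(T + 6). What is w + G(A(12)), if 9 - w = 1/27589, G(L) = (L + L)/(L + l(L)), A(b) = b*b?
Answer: 936339332/103155271 ≈ 9.0770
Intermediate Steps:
A(b) = b**2
l(T) = -5 + T*(6 + T)/6 (l(T) = -5 + (T*(T + 6))/6 = -5 + (T*(6 + T))/6 = -5 + T*(6 + T)/6)
G(L) = 2*L/(-5 + 2*L + L**2/6) (G(L) = (L + L)/(L + (-5 + L + L**2/6)) = (2*L)/(-5 + 2*L + L**2/6) = 2*L/(-5 + 2*L + L**2/6))
w = 248300/27589 (w = 9 - 1/27589 = 248300/27589 ≈ 9.0000)
w + G(A(12)) = 248300/27589 + 12*12**2/(-30 + (12**2)**2 + 12*12**2) = 248300/27589 + 12*144/(-30 + 144**2 + 12*144) = 248300/27589 + 12*144/(-30 + 20736 + 1728) = 248300/27589 + 12*144/22434 = 248300/27589 + 12*144*(1/22434) = 248300/27589 + 288/3739 = 936339332/103155271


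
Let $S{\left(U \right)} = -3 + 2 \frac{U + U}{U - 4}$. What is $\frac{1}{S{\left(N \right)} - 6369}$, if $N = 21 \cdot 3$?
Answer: $- \frac{59}{375696} \approx -0.00015704$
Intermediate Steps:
$N = 63$
$S{\left(U \right)} = -3 + \frac{4 U}{-4 + U}$ ($S{\left(U \right)} = -3 + 2 \frac{2 U}{-4 + U} = -3 + \frac{4 U}{-4 + U}$)
$\frac{1}{S{\left(N \right)} - 6369} = \frac{1}{\frac{12 + 63}{-4 + 63} - 6369} = \frac{1}{\frac{1}{59} \cdot 75 - 6369} = \frac{1}{\frac{75}{59} - 6369} = \frac{1}{- \frac{375696}{59}} = - \frac{59}{375696}$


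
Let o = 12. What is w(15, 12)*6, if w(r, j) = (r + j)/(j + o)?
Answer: 27/4 ≈ 6.7500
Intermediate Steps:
w(r, j) = (j + r)/(12 + j) (w(r, j) = (r + j)/(j + 12) = (j + r)/(12 + j))
w(15, 12)*6 = ((12 + 15)/(12 + 12))*6 = (27/24)*6 = ((1/24)*27)*6 = (9/8)*6 = 27/4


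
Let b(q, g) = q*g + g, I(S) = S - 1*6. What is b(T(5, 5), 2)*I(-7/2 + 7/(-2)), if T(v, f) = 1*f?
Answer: -156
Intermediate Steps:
T(v, f) = f
I(S) = -6 + S (I(S) = S - 6 = -6 + S)
b(q, g) = g + g*q (b(q, g) = g*q + g = g + g*q)
b(T(5, 5), 2)*I(-7/2 + 7/(-2)) = (2*(1 + 5))*(-6 + (-7/2 + 7/(-2))) = (2*6)*(-6 + (-7*½ + 7*(-½))) = 12*(-6 + (-7/2 - 7/2)) = 12*(-6 - 7) = 12*(-13) = -156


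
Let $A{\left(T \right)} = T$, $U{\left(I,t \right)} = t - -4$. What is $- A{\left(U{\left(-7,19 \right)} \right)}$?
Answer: $-23$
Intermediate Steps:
$U{\left(I,t \right)} = 4 + t$ ($U{\left(I,t \right)} = t + 4 = 4 + t$)
$- A{\left(U{\left(-7,19 \right)} \right)} = - (4 + 19) = \left(-1\right) 23 = -23$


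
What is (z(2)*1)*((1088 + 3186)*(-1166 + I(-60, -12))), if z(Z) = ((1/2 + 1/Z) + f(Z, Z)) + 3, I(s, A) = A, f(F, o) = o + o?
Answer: -40278176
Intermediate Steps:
f(F, o) = 2*o
z(Z) = 7/2 + 1/Z + 2*Z (z(Z) = ((1/2 + 1/Z) + 2*Z) + 3 = ((1*(½) + 1/Z) + 2*Z) + 3 = ((½ + 1/Z) + 2*Z) + 3 = (½ + 1/Z + 2*Z) + 3 = 7/2 + 1/Z + 2*Z)
(z(2)*1)*((1088 + 3186)*(-1166 + I(-60, -12))) = ((7/2 + 1/2 + 2*2)*1)*((1088 + 3186)*(-1166 - 12)) = ((7/2 + ½ + 4)*1)*(4274*(-1178)) = (8*1)*(-5034772) = 8*(-5034772) = -40278176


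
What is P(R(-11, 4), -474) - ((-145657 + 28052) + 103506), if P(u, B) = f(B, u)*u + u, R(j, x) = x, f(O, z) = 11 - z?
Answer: 14131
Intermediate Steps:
P(u, B) = u + u*(11 - u) (P(u, B) = (11 - u)*u + u = u*(11 - u) + u = u + u*(11 - u))
P(R(-11, 4), -474) - ((-145657 + 28052) + 103506) = 4*(12 - 1*4) - ((-145657 + 28052) + 103506) = 4*(12 - 4) - (-117605 + 103506) = 4*8 - 1*(-14099) = 32 + 14099 = 14131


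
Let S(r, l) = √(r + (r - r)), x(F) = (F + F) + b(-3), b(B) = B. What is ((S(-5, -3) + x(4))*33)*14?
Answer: 2310 + 462*I*√5 ≈ 2310.0 + 1033.1*I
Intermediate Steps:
x(F) = -3 + 2*F (x(F) = (F + F) - 3 = 2*F - 3 = -3 + 2*F)
S(r, l) = √r (S(r, l) = √(r + 0) = √r)
((S(-5, -3) + x(4))*33)*14 = ((√(-5) + (-3 + 2*4))*33)*14 = ((I*√5 + (-3 + 8))*33)*14 = ((I*√5 + 5)*33)*14 = ((5 + I*√5)*33)*14 = (165 + 33*I*√5)*14 = 2310 + 462*I*√5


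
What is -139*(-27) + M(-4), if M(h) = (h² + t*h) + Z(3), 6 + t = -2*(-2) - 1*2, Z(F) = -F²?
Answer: 3776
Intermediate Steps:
t = -4 (t = -6 + (-2*(-2) - 1*2) = -6 + (4 - 2) = -6 + 2 = -4)
M(h) = -9 + h² - 4*h (M(h) = (h² - 4*h) - 1*3² = (h² - 4*h) - 1*9 = (h² - 4*h) - 9 = -9 + h² - 4*h)
-139*(-27) + M(-4) = -139*(-27) + (-9 + (-4)² - 4*(-4)) = 3753 + (-9 + 16 + 16) = 3753 + 23 = 3776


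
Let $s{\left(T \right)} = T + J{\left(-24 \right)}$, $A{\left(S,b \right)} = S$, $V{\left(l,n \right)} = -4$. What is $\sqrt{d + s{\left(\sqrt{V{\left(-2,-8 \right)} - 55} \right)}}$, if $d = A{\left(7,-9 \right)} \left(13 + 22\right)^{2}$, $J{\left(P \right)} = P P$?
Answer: $\sqrt{9151 + i \sqrt{59}} \approx 95.661 + 0.0401 i$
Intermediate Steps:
$J{\left(P \right)} = P^{2}$
$s{\left(T \right)} = 576 + T$ ($s{\left(T \right)} = T + \left(-24\right)^{2} = T + 576 = 576 + T$)
$d = 8575$ ($d = 7 \left(13 + 22\right)^{2} = 7 \cdot 35^{2} = 7 \cdot 1225 = 8575$)
$\sqrt{d + s{\left(\sqrt{V{\left(-2,-8 \right)} - 55} \right)}} = \sqrt{8575 + \left(576 + \sqrt{-4 - 55}\right)} = \sqrt{8575 + \left(576 + \sqrt{-59}\right)} = \sqrt{8575 + \left(576 + i \sqrt{59}\right)} = \sqrt{9151 + i \sqrt{59}}$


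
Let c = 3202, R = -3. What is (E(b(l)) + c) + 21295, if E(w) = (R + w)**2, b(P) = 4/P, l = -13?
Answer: 4141842/169 ≈ 24508.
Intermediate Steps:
E(w) = (-3 + w)**2
(E(b(l)) + c) + 21295 = ((-3 + 4/(-13))**2 + 3202) + 21295 = ((-3 + 4*(-1/13))**2 + 3202) + 21295 = ((-3 - 4/13)**2 + 3202) + 21295 = ((-43/13)**2 + 3202) + 21295 = (1849/169 + 3202) + 21295 = 542987/169 + 21295 = 4141842/169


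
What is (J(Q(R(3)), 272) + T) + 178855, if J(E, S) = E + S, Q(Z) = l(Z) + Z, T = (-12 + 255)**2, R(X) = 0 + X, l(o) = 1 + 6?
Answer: 238186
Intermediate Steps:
l(o) = 7
R(X) = X
T = 59049 (T = 243**2 = 59049)
Q(Z) = 7 + Z
(J(Q(R(3)), 272) + T) + 178855 = (((7 + 3) + 272) + 59049) + 178855 = ((10 + 272) + 59049) + 178855 = (282 + 59049) + 178855 = 59331 + 178855 = 238186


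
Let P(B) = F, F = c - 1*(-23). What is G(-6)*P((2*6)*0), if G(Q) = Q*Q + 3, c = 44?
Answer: 2613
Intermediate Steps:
F = 67 (F = 44 - 1*(-23) = 44 + 23 = 67)
P(B) = 67
G(Q) = 3 + Q² (G(Q) = Q² + 3 = 3 + Q²)
G(-6)*P((2*6)*0) = (3 + (-6)²)*67 = (3 + 36)*67 = 39*67 = 2613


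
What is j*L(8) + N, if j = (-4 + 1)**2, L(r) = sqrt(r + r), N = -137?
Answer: -101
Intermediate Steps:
L(r) = sqrt(2)*sqrt(r) (L(r) = sqrt(2*r) = sqrt(2)*sqrt(r))
j = 9 (j = (-3)**2 = 9)
j*L(8) + N = 9*(sqrt(2)*sqrt(8)) - 137 = 9*(sqrt(2)*(2*sqrt(2))) - 137 = 9*4 - 137 = 36 - 137 = -101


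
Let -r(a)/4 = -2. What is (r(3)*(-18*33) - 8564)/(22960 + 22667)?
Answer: -13316/45627 ≈ -0.29184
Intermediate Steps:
r(a) = 8 (r(a) = -4*(-2) = 8)
(r(3)*(-18*33) - 8564)/(22960 + 22667) = (8*(-18*33) - 8564)/(22960 + 22667) = (8*(-594) - 8564)/45627 = (-4752 - 8564)*(1/45627) = -13316*1/45627 = -13316/45627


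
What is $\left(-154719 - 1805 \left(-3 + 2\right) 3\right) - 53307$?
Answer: $-202611$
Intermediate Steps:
$\left(-154719 - 1805 \left(-3 + 2\right) 3\right) - 53307 = \left(-154719 - 1805 \left(\left(-1\right) 3\right)\right) - 53307 = \left(-154719 - -5415\right) - 53307 = \left(-154719 + 5415\right) - 53307 = -149304 - 53307 = -202611$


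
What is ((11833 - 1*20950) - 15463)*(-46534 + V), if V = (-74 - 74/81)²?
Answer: 6599458391000/6561 ≈ 1.0059e+9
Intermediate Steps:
V = 36820624/6561 (V = (-74 - 74*1/81)² = (-74 - 74/81)² = (-6068/81)² = 36820624/6561 ≈ 5612.0)
((11833 - 1*20950) - 15463)*(-46534 + V) = ((11833 - 1*20950) - 15463)*(-46534 + 36820624/6561) = ((11833 - 20950) - 15463)*(-268488950/6561) = (-9117 - 15463)*(-268488950/6561) = -24580*(-268488950/6561) = 6599458391000/6561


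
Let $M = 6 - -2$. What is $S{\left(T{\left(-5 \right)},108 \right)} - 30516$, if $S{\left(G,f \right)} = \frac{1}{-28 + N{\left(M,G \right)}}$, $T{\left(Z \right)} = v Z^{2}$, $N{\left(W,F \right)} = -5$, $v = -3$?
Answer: $- \frac{1007029}{33} \approx -30516.0$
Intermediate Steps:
$M = 8$ ($M = 6 + 2 = 8$)
$T{\left(Z \right)} = - 3 Z^{2}$
$S{\left(G,f \right)} = - \frac{1}{33}$ ($S{\left(G,f \right)} = \frac{1}{-28 - 5} = \frac{1}{-33} = - \frac{1}{33}$)
$S{\left(T{\left(-5 \right)},108 \right)} - 30516 = - \frac{1}{33} - 30516 = - \frac{1007029}{33}$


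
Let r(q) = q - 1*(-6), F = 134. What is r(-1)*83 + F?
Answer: 549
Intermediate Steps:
r(q) = 6 + q (r(q) = q + 6 = 6 + q)
r(-1)*83 + F = (6 - 1)*83 + 134 = 5*83 + 134 = 415 + 134 = 549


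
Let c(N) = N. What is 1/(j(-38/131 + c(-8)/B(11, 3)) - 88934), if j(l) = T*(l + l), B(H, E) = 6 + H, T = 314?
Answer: -2227/199119850 ≈ -1.1184e-5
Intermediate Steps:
j(l) = 628*l (j(l) = 314*(l + l) = 314*(2*l) = 628*l)
1/(j(-38/131 + c(-8)/B(11, 3)) - 88934) = 1/(628*(-38/131 - 8/(6 + 11)) - 88934) = 1/(628*(-38*1/131 - 8/17) - 88934) = 1/(628*(-38/131 - 8*1/17) - 88934) = 1/(628*(-38/131 - 8/17) - 88934) = 1/(628*(-1694/2227) - 88934) = 1/(-1063832/2227 - 88934) = 1/(-199119850/2227) = -2227/199119850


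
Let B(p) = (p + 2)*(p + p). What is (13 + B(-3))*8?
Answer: 152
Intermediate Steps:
B(p) = 2*p*(2 + p) (B(p) = (2 + p)*(2*p) = 2*p*(2 + p))
(13 + B(-3))*8 = (13 + 2*(-3)*(2 - 3))*8 = (13 + 2*(-3)*(-1))*8 = (13 + 6)*8 = 19*8 = 152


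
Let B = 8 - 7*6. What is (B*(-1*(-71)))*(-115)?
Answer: 277610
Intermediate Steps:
B = -34 (B = 8 - 42 = -34)
(B*(-1*(-71)))*(-115) = -(-34)*(-71)*(-115) = -34*71*(-115) = -2414*(-115) = 277610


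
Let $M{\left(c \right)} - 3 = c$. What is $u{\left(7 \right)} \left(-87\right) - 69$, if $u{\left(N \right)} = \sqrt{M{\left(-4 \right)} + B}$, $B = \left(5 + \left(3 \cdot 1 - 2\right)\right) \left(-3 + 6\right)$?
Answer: $-69 - 87 \sqrt{17} \approx -427.71$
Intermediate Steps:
$B = 18$ ($B = \left(5 + \left(3 - 2\right)\right) 3 = \left(5 + 1\right) 3 = 6 \cdot 3 = 18$)
$M{\left(c \right)} = 3 + c$
$u{\left(N \right)} = \sqrt{17}$ ($u{\left(N \right)} = \sqrt{\left(3 - 4\right) + 18} = \sqrt{-1 + 18} = \sqrt{17}$)
$u{\left(7 \right)} \left(-87\right) - 69 = \sqrt{17} \left(-87\right) - 69 = - 87 \sqrt{17} - 69 = -69 - 87 \sqrt{17}$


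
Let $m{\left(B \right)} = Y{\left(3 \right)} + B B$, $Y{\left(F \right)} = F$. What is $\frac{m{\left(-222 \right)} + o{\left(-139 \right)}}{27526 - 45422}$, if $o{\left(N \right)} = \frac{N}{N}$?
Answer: $- \frac{6161}{2237} \approx -2.7541$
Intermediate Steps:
$o{\left(N \right)} = 1$
$m{\left(B \right)} = 3 + B^{2}$ ($m{\left(B \right)} = 3 + B B = 3 + B^{2}$)
$\frac{m{\left(-222 \right)} + o{\left(-139 \right)}}{27526 - 45422} = \frac{\left(3 + \left(-222\right)^{2}\right) + 1}{27526 - 45422} = \frac{\left(3 + 49284\right) + 1}{-17896} = \left(49287 + 1\right) \left(- \frac{1}{17896}\right) = 49288 \left(- \frac{1}{17896}\right) = - \frac{6161}{2237}$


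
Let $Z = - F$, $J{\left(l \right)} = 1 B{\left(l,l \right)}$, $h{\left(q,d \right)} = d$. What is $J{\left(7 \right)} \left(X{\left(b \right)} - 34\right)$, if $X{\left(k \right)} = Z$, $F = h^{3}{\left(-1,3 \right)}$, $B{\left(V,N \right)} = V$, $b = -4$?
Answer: $-427$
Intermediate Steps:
$J{\left(l \right)} = l$ ($J{\left(l \right)} = 1 l = l$)
$F = 27$ ($F = 3^{3} = 27$)
$Z = -27$ ($Z = \left(-1\right) 27 = -27$)
$X{\left(k \right)} = -27$
$J{\left(7 \right)} \left(X{\left(b \right)} - 34\right) = 7 \left(-27 - 34\right) = 7 \left(-61\right) = -427$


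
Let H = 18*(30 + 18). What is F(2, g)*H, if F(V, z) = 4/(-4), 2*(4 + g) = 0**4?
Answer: -864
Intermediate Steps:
g = -4 (g = -4 + (1/2)*0**4 = -4 + (1/2)*0 = -4 + 0 = -4)
H = 864 (H = 18*48 = 864)
F(V, z) = -1 (F(V, z) = 4*(-1/4) = -1)
F(2, g)*H = -1*864 = -864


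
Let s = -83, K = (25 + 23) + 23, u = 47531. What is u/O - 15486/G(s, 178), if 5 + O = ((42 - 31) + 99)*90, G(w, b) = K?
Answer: -149859269/702545 ≈ -213.31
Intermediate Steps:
K = 71 (K = 48 + 23 = 71)
G(w, b) = 71
O = 9895 (O = -5 + ((42 - 31) + 99)*90 = -5 + (11 + 99)*90 = -5 + 110*90 = -5 + 9900 = 9895)
u/O - 15486/G(s, 178) = 47531/9895 - 15486/71 = -149859269/702545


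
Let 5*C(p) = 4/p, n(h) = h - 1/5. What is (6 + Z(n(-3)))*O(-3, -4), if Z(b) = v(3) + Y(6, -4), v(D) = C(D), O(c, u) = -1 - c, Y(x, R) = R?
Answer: 68/15 ≈ 4.5333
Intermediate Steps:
n(h) = -⅕ + h (n(h) = h - 1*⅕ = h - ⅕ = -⅕ + h)
C(p) = 4/(5*p) (C(p) = (4/p)/5 = 4/(5*p))
v(D) = 4/(5*D)
Z(b) = -56/15 (Z(b) = (⅘)/3 - 4 = (⅘)*(⅓) - 4 = 4/15 - 4 = -56/15)
(6 + Z(n(-3)))*O(-3, -4) = (6 - 56/15)*(-1 - 1*(-3)) = 34*(-1 + 3)/15 = (34/15)*2 = 68/15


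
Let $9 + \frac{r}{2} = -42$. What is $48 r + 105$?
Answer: $-4791$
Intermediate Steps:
$r = -102$ ($r = -18 + 2 \left(-42\right) = -18 - 84 = -102$)
$48 r + 105 = 48 \left(-102\right) + 105 = -4896 + 105 = -4791$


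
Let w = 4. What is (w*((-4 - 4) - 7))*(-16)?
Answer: 960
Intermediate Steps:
(w*((-4 - 4) - 7))*(-16) = (4*((-4 - 4) - 7))*(-16) = (4*(-8 - 7))*(-16) = (4*(-15))*(-16) = -60*(-16) = 960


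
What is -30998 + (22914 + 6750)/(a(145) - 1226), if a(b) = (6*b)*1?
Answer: -2766238/89 ≈ -31081.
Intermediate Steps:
a(b) = 6*b
-30998 + (22914 + 6750)/(a(145) - 1226) = -30998 + (22914 + 6750)/(6*145 - 1226) = -30998 + 29664/(870 - 1226) = -30998 + 29664/(-356) = -30998 + 29664*(-1/356) = -30998 - 7416/89 = -2766238/89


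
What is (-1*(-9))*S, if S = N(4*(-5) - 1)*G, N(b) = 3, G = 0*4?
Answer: 0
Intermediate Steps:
G = 0
S = 0 (S = 3*0 = 0)
(-1*(-9))*S = -1*(-9)*0 = 9*0 = 0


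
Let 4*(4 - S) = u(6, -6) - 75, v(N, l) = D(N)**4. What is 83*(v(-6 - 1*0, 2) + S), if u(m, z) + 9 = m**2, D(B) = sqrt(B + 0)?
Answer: 4316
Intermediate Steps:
D(B) = sqrt(B)
u(m, z) = -9 + m**2
v(N, l) = N**2 (v(N, l) = (sqrt(N))**4 = N**2)
S = 16 (S = 4 - ((-9 + 6**2) - 75)/4 = 4 - ((-9 + 36) - 75)/4 = 4 - (27 - 75)/4 = 4 - 1/4*(-48) = 4 + 12 = 16)
83*(v(-6 - 1*0, 2) + S) = 83*((-6 - 1*0)**2 + 16) = 83*((-6 + 0)**2 + 16) = 83*((-6)**2 + 16) = 83*(36 + 16) = 83*52 = 4316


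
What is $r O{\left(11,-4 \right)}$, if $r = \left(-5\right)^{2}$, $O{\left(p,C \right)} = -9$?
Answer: $-225$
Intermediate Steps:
$r = 25$
$r O{\left(11,-4 \right)} = 25 \left(-9\right) = -225$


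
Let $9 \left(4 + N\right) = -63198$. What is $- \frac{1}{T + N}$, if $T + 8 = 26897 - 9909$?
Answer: $- \frac{1}{9954} \approx -0.00010046$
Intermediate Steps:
$N = -7026$ ($N = -4 + \frac{1}{9} \left(-63198\right) = -4 - 7022 = -7026$)
$T = 16980$ ($T = -8 + \left(26897 - 9909\right) = -8 + 16988 = 16980$)
$- \frac{1}{T + N} = - \frac{1}{16980 - 7026} = - \frac{1}{9954}$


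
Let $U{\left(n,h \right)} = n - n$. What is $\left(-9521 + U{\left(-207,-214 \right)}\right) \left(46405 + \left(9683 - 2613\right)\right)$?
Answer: $-509135475$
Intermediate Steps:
$U{\left(n,h \right)} = 0$
$\left(-9521 + U{\left(-207,-214 \right)}\right) \left(46405 + \left(9683 - 2613\right)\right) = \left(-9521 + 0\right) \left(46405 + \left(9683 - 2613\right)\right) = - 9521 \left(46405 + \left(9683 - 2613\right)\right) = - 9521 \left(46405 + 7070\right) = \left(-9521\right) 53475 = -509135475$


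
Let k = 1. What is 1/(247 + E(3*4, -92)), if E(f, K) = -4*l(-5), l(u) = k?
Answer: 1/243 ≈ 0.0041152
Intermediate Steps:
l(u) = 1
E(f, K) = -4 (E(f, K) = -4*1 = -4)
1/(247 + E(3*4, -92)) = 1/(247 - 4) = 1/243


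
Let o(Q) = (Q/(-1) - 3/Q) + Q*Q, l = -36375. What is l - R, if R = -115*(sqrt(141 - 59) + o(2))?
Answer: -72635/2 + 115*sqrt(82) ≈ -35276.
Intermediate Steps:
o(Q) = Q**2 - Q - 3/Q (o(Q) = (Q*(-1) - 3/Q) + Q**2 = (-Q - 3/Q) + Q**2 = Q**2 - Q - 3/Q)
R = -115/2 - 115*sqrt(82) (R = -115*(sqrt(141 - 59) + (2**2 - 1*2 - 3/2)) = -115*(sqrt(82) + (4 - 2 - 3*1/2)) = -115*(sqrt(82) + (4 - 2 - 3/2)) = -115*(sqrt(82) + 1/2) = -115*(1/2 + sqrt(82)) = -115/2 - 115*sqrt(82) ≈ -1098.9)
l - R = -36375 - (-115/2 - 115*sqrt(82)) = -36375 + (115/2 + 115*sqrt(82)) = -72635/2 + 115*sqrt(82)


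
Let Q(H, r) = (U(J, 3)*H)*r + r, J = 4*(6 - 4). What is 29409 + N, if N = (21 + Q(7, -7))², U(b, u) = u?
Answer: 47098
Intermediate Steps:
J = 8 (J = 4*2 = 8)
Q(H, r) = r + 3*H*r (Q(H, r) = (3*H)*r + r = 3*H*r + r = r + 3*H*r)
N = 17689 (N = (21 - 7*(1 + 3*7))² = (21 - 7*(1 + 21))² = (21 - 7*22)² = (21 - 154)² = (-133)² = 17689)
29409 + N = 29409 + 17689 = 47098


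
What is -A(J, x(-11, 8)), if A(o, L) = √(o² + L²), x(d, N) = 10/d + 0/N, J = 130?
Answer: -50*√818/11 ≈ -130.00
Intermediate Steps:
x(d, N) = 10/d (x(d, N) = 10/d + 0 = 10/d)
A(o, L) = √(L² + o²)
-A(J, x(-11, 8)) = -√((10/(-11))² + 130²) = -√((10*(-1/11))² + 16900) = -√((-10/11)² + 16900) = -√(100/121 + 16900) = -√(2045000/121) = -50*√818/11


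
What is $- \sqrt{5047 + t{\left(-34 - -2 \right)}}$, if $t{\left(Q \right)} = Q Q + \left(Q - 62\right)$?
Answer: $- \sqrt{5977} \approx -77.311$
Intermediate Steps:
$t{\left(Q \right)} = -62 + Q + Q^{2}$ ($t{\left(Q \right)} = Q^{2} + \left(-62 + Q\right) = -62 + Q + Q^{2}$)
$- \sqrt{5047 + t{\left(-34 - -2 \right)}} = - \sqrt{5047 - \left(94 - \left(-34 - -2\right)^{2}\right)} = - \sqrt{5047 + \left(-62 + \left(-34 + 2\right) + \left(-34 + 2\right)^{2}\right)} = - \sqrt{5047 - \left(94 - 1024\right)} = - \sqrt{5047 - -930} = - \sqrt{5047 + 930} = - \sqrt{5977}$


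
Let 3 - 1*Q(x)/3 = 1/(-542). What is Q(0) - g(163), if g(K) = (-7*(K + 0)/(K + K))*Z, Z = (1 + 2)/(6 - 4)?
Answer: 15453/1084 ≈ 14.256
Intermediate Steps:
Z = 3/2 ≈ 1.5000
Q(x) = 4881/542 (Q(x) = 9 - 3/(-542) = 9 - 3*(-1/542) = 9 + 3/542 = 4881/542)
g(K) = -21/4 (g(K) = -7*(K + 0)/(K + K)*(3/2) = -7*K/(2*K)*(3/2) = -7*K*1/(2*K)*(3/2) = -7*½*(3/2) = -7/2*3/2 = -21/4)
Q(0) - g(163) = 4881/542 - 1*(-21/4) = 4881/542 + 21/4 = 15453/1084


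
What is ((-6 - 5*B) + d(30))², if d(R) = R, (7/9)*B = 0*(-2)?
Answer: 576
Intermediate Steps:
B = 0 (B = 9*(0*(-2))/7 = (9/7)*0 = 0)
((-6 - 5*B) + d(30))² = ((-6 - 5*0) + 30)² = ((-6 + 0) + 30)² = (-6 + 30)² = 24² = 576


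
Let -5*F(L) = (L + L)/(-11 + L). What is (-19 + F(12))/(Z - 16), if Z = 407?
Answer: -7/115 ≈ -0.060870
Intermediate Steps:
F(L) = -2*L/(5*(-11 + L)) (F(L) = -(L + L)/(5*(-11 + L)) = -2*L/(5*(-11 + L)))
(-19 + F(12))/(Z - 16) = (-19 - 2*12/(-55 + 5*12))/(407 - 16) = (-19 - 2*12/(-55 + 60))/391 = (-19 - 2*12/5)*(1/391) = (-19 - 2*12*⅕)*(1/391) = (-19 - 24/5)*(1/391) = -119/5*1/391 = -7/115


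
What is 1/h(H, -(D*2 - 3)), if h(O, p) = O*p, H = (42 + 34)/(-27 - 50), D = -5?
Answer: -77/988 ≈ -0.077935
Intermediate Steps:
H = -76/77 (H = 76/(-77) = 76*(-1/77) = -76/77 ≈ -0.98701)
1/h(H, -(D*2 - 3)) = 1/(-(-76)*(-5*2 - 3)/77) = 1/(-(-76)*(-10 - 3)/77) = 1/(-(-76)*(-13)/77) = 1/(-76/77*13) = 1/(-988/77) = -77/988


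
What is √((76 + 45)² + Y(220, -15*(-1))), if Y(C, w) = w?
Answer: 8*√229 ≈ 121.06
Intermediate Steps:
√((76 + 45)² + Y(220, -15*(-1))) = √((76 + 45)² - 15*(-1)) = √(121² + 15) = √(14641 + 15) = √14656 = 8*√229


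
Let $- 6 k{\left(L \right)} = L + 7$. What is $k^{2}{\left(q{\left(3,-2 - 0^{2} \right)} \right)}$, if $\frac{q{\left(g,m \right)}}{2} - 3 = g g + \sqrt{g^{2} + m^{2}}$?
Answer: $\frac{1013}{36} + \frac{31 \sqrt{13}}{9} \approx 40.558$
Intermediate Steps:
$q{\left(g,m \right)} = 6 + 2 g^{2} + 2 \sqrt{g^{2} + m^{2}}$ ($q{\left(g,m \right)} = 6 + 2 \left(g g + \sqrt{g^{2} + m^{2}}\right) = 6 + 2 \left(g^{2} + \sqrt{g^{2} + m^{2}}\right) = 6 + \left(2 g^{2} + 2 \sqrt{g^{2} + m^{2}}\right) = 6 + 2 g^{2} + 2 \sqrt{g^{2} + m^{2}}$)
$k{\left(L \right)} = - \frac{7}{6} - \frac{L}{6}$ ($k{\left(L \right)} = - \frac{L + 7}{6} = - \frac{7 + L}{6} = - \frac{7}{6} - \frac{L}{6}$)
$k^{2}{\left(q{\left(3,-2 - 0^{2} \right)} \right)} = \left(- \frac{7}{6} - \frac{6 + 2 \cdot 3^{2} + 2 \sqrt{3^{2} + \left(-2 - 0^{2}\right)^{2}}}{6}\right)^{2} = \left(- \frac{7}{6} - \frac{6 + 2 \cdot 9 + 2 \sqrt{9 + \left(-2 - 0\right)^{2}}}{6}\right)^{2} = \left(- \frac{7}{6} - \frac{6 + 18 + 2 \sqrt{9 + \left(-2 + 0\right)^{2}}}{6}\right)^{2} = \left(- \frac{7}{6} - \frac{6 + 18 + 2 \sqrt{9 + \left(-2\right)^{2}}}{6}\right)^{2} = \left(- \frac{7}{6} - \frac{6 + 18 + 2 \sqrt{9 + 4}}{6}\right)^{2} = \left(- \frac{7}{6} - \frac{6 + 18 + 2 \sqrt{13}}{6}\right)^{2} = \left(- \frac{7}{6} - \frac{24 + 2 \sqrt{13}}{6}\right)^{2} = \left(- \frac{7}{6} - \left(4 + \frac{\sqrt{13}}{3}\right)\right)^{2} = \left(- \frac{31}{6} - \frac{\sqrt{13}}{3}\right)^{2}$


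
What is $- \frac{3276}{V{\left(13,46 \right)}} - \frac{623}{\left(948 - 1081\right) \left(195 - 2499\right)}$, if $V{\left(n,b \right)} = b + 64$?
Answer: $- \frac{71709983}{2407680} \approx -29.784$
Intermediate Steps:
$V{\left(n,b \right)} = 64 + b$
$- \frac{3276}{V{\left(13,46 \right)}} - \frac{623}{\left(948 - 1081\right) \left(195 - 2499\right)} = - \frac{3276}{64 + 46} - \frac{623}{\left(948 - 1081\right) \left(195 - 2499\right)} = - \frac{3276}{110} - \frac{623}{\left(-133\right) \left(-2304\right)} = \left(-3276\right) \frac{1}{110} - \frac{623}{306432} = - \frac{1638}{55} - \frac{89}{43776} = - \frac{71709983}{2407680}$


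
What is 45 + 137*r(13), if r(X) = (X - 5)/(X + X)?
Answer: 1133/13 ≈ 87.154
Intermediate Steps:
r(X) = (-5 + X)/(2*X) (r(X) = (-5 + X)/((2*X)) = (-5 + X)*(1/(2*X)) = (-5 + X)/(2*X))
45 + 137*r(13) = 45 + 137*((1/2)*(-5 + 13)/13) = 45 + 137*((1/2)*(1/13)*8) = 45 + 137*(4/13) = 45 + 548/13 = 1133/13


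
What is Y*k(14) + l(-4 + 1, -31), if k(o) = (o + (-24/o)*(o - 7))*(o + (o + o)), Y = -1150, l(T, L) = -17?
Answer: -96617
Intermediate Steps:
k(o) = 3*o*(o - 24*(-7 + o)/o) (k(o) = (o + (-24/o)*(-7 + o))*(o + 2*o) = (o - 24*(-7 + o)/o)*(3*o) = 3*o*(o - 24*(-7 + o)/o))
Y*k(14) + l(-4 + 1, -31) = -1150*(504 - 72*14 + 3*14**2) - 17 = -1150*(504 - 1008 + 3*196) - 17 = -1150*(504 - 1008 + 588) - 17 = -1150*84 - 17 = -96600 - 17 = -96617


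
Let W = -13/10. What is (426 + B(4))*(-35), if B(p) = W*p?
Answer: -14728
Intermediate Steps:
W = -13/10 (W = -13*⅒ = -13/10 ≈ -1.3000)
B(p) = -13*p/10
(426 + B(4))*(-35) = (426 - 13/10*4)*(-35) = (426 - 26/5)*(-35) = (2104/5)*(-35) = -14728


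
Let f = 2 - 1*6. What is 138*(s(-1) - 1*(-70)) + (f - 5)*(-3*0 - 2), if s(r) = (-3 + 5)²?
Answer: 10230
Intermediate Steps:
f = -4 (f = 2 - 6 = -4)
s(r) = 4 (s(r) = 2² = 4)
138*(s(-1) - 1*(-70)) + (f - 5)*(-3*0 - 2) = 138*(4 - 1*(-70)) + (-4 - 5)*(-3*0 - 2) = 138*(4 + 70) - 9*(0 - 2) = 138*74 - 9*(-2) = 10212 + 18 = 10230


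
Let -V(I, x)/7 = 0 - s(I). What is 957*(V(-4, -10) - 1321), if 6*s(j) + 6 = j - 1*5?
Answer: -2561889/2 ≈ -1.2809e+6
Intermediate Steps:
s(j) = -11/6 + j/6 (s(j) = -1 + (j - 1*5)/6 = -1 + (j - 5)/6 = -1 + (-5 + j)/6 = -1 + (-5/6 + j/6) = -11/6 + j/6)
V(I, x) = -77/6 + 7*I/6 (V(I, x) = -7*(0 - (-11/6 + I/6)) = -7*(0 + (11/6 - I/6)) = -7*(11/6 - I/6) = -77/6 + 7*I/6)
957*(V(-4, -10) - 1321) = 957*((-77/6 + (7/6)*(-4)) - 1321) = 957*((-77/6 - 14/3) - 1321) = 957*(-35/2 - 1321) = 957*(-2677/2) = -2561889/2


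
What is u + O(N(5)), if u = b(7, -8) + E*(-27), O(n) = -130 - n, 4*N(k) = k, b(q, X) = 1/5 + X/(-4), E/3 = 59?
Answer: -98161/20 ≈ -4908.0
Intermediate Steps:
E = 177 (E = 3*59 = 177)
b(q, X) = ⅕ - X/4 (b(q, X) = 1*(⅕) + X*(-¼) = ⅕ - X/4)
N(k) = k/4
u = -23884/5 (u = (⅕ - ¼*(-8)) + 177*(-27) = (⅕ + 2) - 4779 = 11/5 - 4779 = -23884/5 ≈ -4776.8)
u + O(N(5)) = -23884/5 + (-130 - 5/4) = -23884/5 - 525/4 = -98161/20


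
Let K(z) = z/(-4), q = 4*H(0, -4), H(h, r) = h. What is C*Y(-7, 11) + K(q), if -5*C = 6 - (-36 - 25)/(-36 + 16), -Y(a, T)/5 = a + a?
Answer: -413/10 ≈ -41.300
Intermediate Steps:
Y(a, T) = -10*a (Y(a, T) = -5*(a + a) = -10*a)
q = 0 (q = 4*0 = 0)
C = -59/100 (C = -(6 - (-36 - 25)/(-36 + 16))/5 = -(6 - (-61)/(-20))/5 = -(6 - (-61)*(-1)/20)/5 = -(6 - 1*61/20)/5 = -(6 - 61/20)/5 = -1/5*59/20 = -59/100 ≈ -0.59000)
K(z) = -z/4 (K(z) = z*(-1/4) = -z/4)
C*Y(-7, 11) + K(q) = -(-59)*(-7)/10 - 1/4*0 = -59/100*70 + 0 = -413/10 + 0 = -413/10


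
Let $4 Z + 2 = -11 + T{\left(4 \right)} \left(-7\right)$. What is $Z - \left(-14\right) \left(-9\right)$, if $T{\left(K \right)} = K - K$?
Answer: $- \frac{517}{4} \approx -129.25$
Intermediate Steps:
$T{\left(K \right)} = 0$
$Z = - \frac{13}{4}$ ($Z = - \frac{1}{2} + \frac{-11 + 0 \left(-7\right)}{4} = - \frac{1}{2} + \frac{-11 + 0}{4} = - \frac{1}{2} + \frac{1}{4} \left(-11\right) = - \frac{1}{2} - \frac{11}{4} = - \frac{13}{4} \approx -3.25$)
$Z - \left(-14\right) \left(-9\right) = - \frac{13}{4} - \left(-14\right) \left(-9\right) = - \frac{13}{4} - 126 = - \frac{517}{4}$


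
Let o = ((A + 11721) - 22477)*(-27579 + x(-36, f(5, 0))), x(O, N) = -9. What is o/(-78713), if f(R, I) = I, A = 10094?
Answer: -18263256/78713 ≈ -232.02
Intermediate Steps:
o = 18263256 (o = ((10094 + 11721) - 22477)*(-27579 - 9) = (21815 - 22477)*(-27588) = -662*(-27588) = 18263256)
o/(-78713) = 18263256/(-78713) = 18263256*(-1/78713) = -18263256/78713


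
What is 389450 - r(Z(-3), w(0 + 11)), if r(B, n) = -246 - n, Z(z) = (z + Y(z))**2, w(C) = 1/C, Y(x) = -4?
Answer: 4286657/11 ≈ 3.8970e+5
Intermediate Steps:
Z(z) = (-4 + z)**2 (Z(z) = (z - 4)**2 = (-4 + z)**2)
389450 - r(Z(-3), w(0 + 11)) = 389450 - (-246 - 1/(0 + 11)) = 389450 - (-246 - 1/11) = 389450 - 1*(-2707/11) = 389450 + 2707/11 = 4286657/11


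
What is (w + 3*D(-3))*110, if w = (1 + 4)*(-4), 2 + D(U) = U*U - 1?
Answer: -220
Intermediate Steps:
D(U) = -3 + U² (D(U) = -2 + (U*U - 1) = -2 + (U² - 1) = -2 + (-1 + U²) = -3 + U²)
w = -20 (w = 5*(-4) = -20)
(w + 3*D(-3))*110 = (-20 + 3*(-3 + (-3)²))*110 = (-20 + 3*(-3 + 9))*110 = (-20 + 3*6)*110 = (-20 + 18)*110 = -2*110 = -220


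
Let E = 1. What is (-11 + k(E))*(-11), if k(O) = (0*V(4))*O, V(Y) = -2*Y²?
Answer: 121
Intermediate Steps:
k(O) = 0 (k(O) = (0*(-2*4²))*O = (0*(-2*16))*O = (0*(-32))*O = 0*O = 0)
(-11 + k(E))*(-11) = (-11 + 0)*(-11) = -11*(-11) = 121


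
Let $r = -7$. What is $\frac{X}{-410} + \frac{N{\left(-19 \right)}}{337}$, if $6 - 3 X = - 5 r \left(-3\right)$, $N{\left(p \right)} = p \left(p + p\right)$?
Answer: $\frac{283551}{138170} \approx 2.0522$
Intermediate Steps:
$N{\left(p \right)} = 2 p^{2}$ ($N{\left(p \right)} = p 2 p = 2 p^{2}$)
$X = 37$ ($X = 2 - \frac{\left(-5\right) \left(-7\right) \left(-3\right)}{3} = 2 - \frac{35 \left(-3\right)}{3} = 2 - -35 = 2 + 35 = 37$)
$\frac{X}{-410} + \frac{N{\left(-19 \right)}}{337} = \frac{37}{-410} + \frac{2 \left(-19\right)^{2}}{337} = 37 \left(- \frac{1}{410}\right) + 2 \cdot 361 \cdot \frac{1}{337} = - \frac{37}{410} + 722 \cdot \frac{1}{337} = - \frac{37}{410} + \frac{722}{337} = \frac{283551}{138170}$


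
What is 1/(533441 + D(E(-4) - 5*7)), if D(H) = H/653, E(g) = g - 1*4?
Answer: 653/348336930 ≈ 1.8746e-6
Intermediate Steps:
E(g) = -4 + g (E(g) = g - 4 = -4 + g)
D(H) = H/653 (D(H) = H*(1/653) = H/653)
1/(533441 + D(E(-4) - 5*7)) = 1/(533441 + ((-4 - 4) - 5*7)/653) = 1/(533441 + (-8 - 35)/653) = 1/(533441 + (1/653)*(-43)) = 1/(533441 - 43/653) = 1/(348336930/653) = 653/348336930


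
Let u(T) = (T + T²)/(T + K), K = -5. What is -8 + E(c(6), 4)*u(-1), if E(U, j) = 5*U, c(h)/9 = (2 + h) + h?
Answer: -8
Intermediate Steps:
c(h) = 18 + 18*h (c(h) = 9*((2 + h) + h) = 9*(2 + 2*h) = 18 + 18*h)
u(T) = (T + T²)/(-5 + T) (u(T) = (T + T²)/(T - 5) = (T + T²)/(-5 + T))
-8 + E(c(6), 4)*u(-1) = -8 + (5*(18 + 18*6))*(-(1 - 1)/(-5 - 1)) = -8 + (5*(18 + 108))*(-1*0/(-6)) = -8 + (5*126)*(-1*(-⅙)*0) = -8 + 630*0 = -8 + 0 = -8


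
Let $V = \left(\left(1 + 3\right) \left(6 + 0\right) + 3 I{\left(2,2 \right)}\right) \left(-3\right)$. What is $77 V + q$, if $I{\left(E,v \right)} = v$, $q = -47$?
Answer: $-6977$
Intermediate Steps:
$V = -90$ ($V = \left(\left(1 + 3\right) \left(6 + 0\right) + 3 \cdot 2\right) \left(-3\right) = \left(4 \cdot 6 + 6\right) \left(-3\right) = \left(24 + 6\right) \left(-3\right) = 30 \left(-3\right) = -90$)
$77 V + q = 77 \left(-90\right) - 47 = -6930 - 47 = -6977$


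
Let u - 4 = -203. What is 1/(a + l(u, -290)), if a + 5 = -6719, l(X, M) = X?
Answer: -1/6923 ≈ -0.00014445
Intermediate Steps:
u = -199 (u = 4 - 203 = -199)
a = -6724 (a = -5 - 6719 = -6724)
1/(a + l(u, -290)) = 1/(-6724 - 199) = 1/(-6923) = -1/6923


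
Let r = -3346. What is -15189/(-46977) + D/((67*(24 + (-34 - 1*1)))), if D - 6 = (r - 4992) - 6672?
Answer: 21698097/1049153 ≈ 20.682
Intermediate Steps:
D = -15004 (D = 6 + ((-3346 - 4992) - 6672) = 6 + (-8338 - 6672) = 6 - 15010 = -15004)
-15189/(-46977) + D/((67*(24 + (-34 - 1*1)))) = -15189/(-46977) - 15004*1/(67*(24 + (-34 - 1*1))) = -15189*(-1/46977) - 15004*1/(67*(24 + (-34 - 1))) = 5063/15659 - 15004*1/(67*(24 - 35)) = 5063/15659 - 15004/(67*(-11)) = 5063/15659 - 15004/(-737) = 5063/15659 - 15004*(-1/737) = 5063/15659 + 1364/67 = 21698097/1049153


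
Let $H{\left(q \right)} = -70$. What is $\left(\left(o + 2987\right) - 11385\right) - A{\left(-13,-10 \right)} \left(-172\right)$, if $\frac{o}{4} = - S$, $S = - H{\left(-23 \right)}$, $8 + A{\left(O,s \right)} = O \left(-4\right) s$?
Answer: $-99494$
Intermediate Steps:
$A{\left(O,s \right)} = -8 - 4 O s$ ($A{\left(O,s \right)} = -8 + O \left(-4\right) s = -8 + - 4 O s = -8 - 4 O s$)
$S = 70$ ($S = \left(-1\right) \left(-70\right) = 70$)
$o = -280$ ($o = 4 \left(\left(-1\right) 70\right) = 4 \left(-70\right) = -280$)
$\left(\left(o + 2987\right) - 11385\right) - A{\left(-13,-10 \right)} \left(-172\right) = \left(\left(-280 + 2987\right) - 11385\right) - \left(-8 - \left(-52\right) \left(-10\right)\right) \left(-172\right) = \left(2707 - 11385\right) - \left(-8 - 520\right) \left(-172\right) = -8678 - \left(-528\right) \left(-172\right) = -8678 - 90816 = -99494$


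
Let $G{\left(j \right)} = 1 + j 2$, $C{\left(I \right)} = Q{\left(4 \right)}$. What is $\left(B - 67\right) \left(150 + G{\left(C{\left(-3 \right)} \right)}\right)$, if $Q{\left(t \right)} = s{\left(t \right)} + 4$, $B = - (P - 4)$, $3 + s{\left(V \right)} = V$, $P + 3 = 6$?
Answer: $-10626$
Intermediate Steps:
$P = 3$ ($P = -3 + 6 = 3$)
$s{\left(V \right)} = -3 + V$
$B = 1$ ($B = - (3 - 4) = \left(-1\right) \left(-1\right) = 1$)
$Q{\left(t \right)} = 1 + t$ ($Q{\left(t \right)} = \left(-3 + t\right) + 4 = 1 + t$)
$C{\left(I \right)} = 5$ ($C{\left(I \right)} = 1 + 4 = 5$)
$G{\left(j \right)} = 1 + 2 j$
$\left(B - 67\right) \left(150 + G{\left(C{\left(-3 \right)} \right)}\right) = \left(1 - 67\right) \left(150 + \left(1 + 2 \cdot 5\right)\right) = \left(1 - 67\right) \left(150 + \left(1 + 10\right)\right) = - 66 \left(150 + 11\right) = \left(-66\right) 161 = -10626$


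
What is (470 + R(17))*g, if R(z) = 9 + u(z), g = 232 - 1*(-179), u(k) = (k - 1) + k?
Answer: 210432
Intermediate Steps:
u(k) = -1 + 2*k (u(k) = (-1 + k) + k = -1 + 2*k)
g = 411 (g = 232 + 179 = 411)
R(z) = 8 + 2*z (R(z) = 9 + (-1 + 2*z) = 8 + 2*z)
(470 + R(17))*g = (470 + (8 + 2*17))*411 = (470 + (8 + 34))*411 = (470 + 42)*411 = 512*411 = 210432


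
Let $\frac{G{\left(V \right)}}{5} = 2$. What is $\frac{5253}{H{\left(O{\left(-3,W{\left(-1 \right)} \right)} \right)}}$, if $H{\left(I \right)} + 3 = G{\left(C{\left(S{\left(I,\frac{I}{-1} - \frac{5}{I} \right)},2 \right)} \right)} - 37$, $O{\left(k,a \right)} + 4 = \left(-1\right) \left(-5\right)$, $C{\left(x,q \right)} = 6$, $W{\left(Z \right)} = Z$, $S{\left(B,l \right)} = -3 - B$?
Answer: $- \frac{1751}{10} \approx -175.1$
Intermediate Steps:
$G{\left(V \right)} = 10$ ($G{\left(V \right)} = 5 \cdot 2 = 10$)
$O{\left(k,a \right)} = 1$ ($O{\left(k,a \right)} = -4 - -5 = -4 + 5 = 1$)
$H{\left(I \right)} = -30$ ($H{\left(I \right)} = -3 + \left(10 - 37\right) = -3 - 27 = -30$)
$\frac{5253}{H{\left(O{\left(-3,W{\left(-1 \right)} \right)} \right)}} = \frac{5253}{-30} = 5253 \left(- \frac{1}{30}\right) = - \frac{1751}{10}$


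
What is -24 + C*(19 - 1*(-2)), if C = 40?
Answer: 816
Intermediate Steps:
-24 + C*(19 - 1*(-2)) = -24 + 40*(19 - 1*(-2)) = -24 + 40*(19 + 2) = -24 + 40*21 = -24 + 840 = 816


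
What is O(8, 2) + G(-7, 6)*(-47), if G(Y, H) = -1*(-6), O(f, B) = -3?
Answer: -285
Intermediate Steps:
G(Y, H) = 6
O(8, 2) + G(-7, 6)*(-47) = -3 + 6*(-47) = -3 - 282 = -285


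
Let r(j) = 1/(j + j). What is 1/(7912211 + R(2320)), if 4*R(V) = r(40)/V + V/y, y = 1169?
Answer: 867865600/6866736177434769 ≈ 1.2639e-7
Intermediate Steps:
r(j) = 1/(2*j)
R(V) = 1/(320*V) + V/4676 (R(V) = (((½)/40)/V + V/1169)/4 = (((½)*(1/40))/V + V*(1/1169))/4 = (1/(80*V) + V/1169)/4 = 1/(320*V) + V/4676)
1/(7912211 + R(2320)) = 1/(7912211 + ((1/320)/2320 + (1/4676)*2320)) = 1/(7912211 + ((1/320)*(1/2320) + 580/1169)) = 1/(7912211 + (1/742400 + 580/1169)) = 1/(7912211 + 430593169/867865600) = 1/(6866736177434769/867865600) = 867865600/6866736177434769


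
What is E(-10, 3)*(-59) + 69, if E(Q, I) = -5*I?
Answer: 954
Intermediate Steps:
E(-10, 3)*(-59) + 69 = -5*3*(-59) + 69 = -15*(-59) + 69 = 885 + 69 = 954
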